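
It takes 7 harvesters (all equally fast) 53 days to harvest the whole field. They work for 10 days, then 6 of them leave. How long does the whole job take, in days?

One harvester does 1/371 of the job per day.
After 10 days with 7 harvesters, 10/53 is done (43/53 left).
With 1 harvester the rate is 1/371, so the rest takes 43/53 ÷ 1/371 = 301 days.
Total = 10 + 301 = 311 days.

311 days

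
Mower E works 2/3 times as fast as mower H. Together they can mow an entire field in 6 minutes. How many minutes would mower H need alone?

10 minutes

Let mower H's rate be r; then mower E's rate is (2/3)r, so together (2/3 + 1)r = (5/3)r = 1/6.
Thus r = 1/10 per minute.
Mower H alone: 10 minutes; mower E alone: 15 minutes.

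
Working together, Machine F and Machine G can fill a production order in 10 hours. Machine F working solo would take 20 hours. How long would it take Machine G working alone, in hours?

Combined rate is 1/10 per hour.
Known contribution: 1/20 per hour.
So Machine G's rate is 1/10 − 1/20 = 1/20, meaning 20 hours alone.

20 hours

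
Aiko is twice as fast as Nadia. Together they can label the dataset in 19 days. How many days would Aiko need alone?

Let Nadia's rate be r; then Aiko's rate is 2r, so together (2 + 1)r = 3r = 1/19.
Thus r = 1/57 per day.
Nadia alone: 57 days; Aiko alone: 57/2 days.

57/2 days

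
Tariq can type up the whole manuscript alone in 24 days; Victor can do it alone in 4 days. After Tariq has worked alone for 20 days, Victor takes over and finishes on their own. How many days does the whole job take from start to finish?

62/3 days

In 20 days Tariq does 20/24 = 5/6 of the job, leaving 1/6.
Victor works at 1/4 per day, so finishing takes 1/6 ÷ 1/4 = 2/3 days.
Total time = 20 + 2/3 = 62/3 days.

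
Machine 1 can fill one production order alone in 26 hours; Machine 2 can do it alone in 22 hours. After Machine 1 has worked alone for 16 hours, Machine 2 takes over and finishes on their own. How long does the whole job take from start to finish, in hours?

318/13 hours

In 16 hours Machine 1 does 16/26 = 8/13 of the job, leaving 5/13.
Machine 2 works at 1/22 per hour, so finishing takes 5/13 ÷ 1/22 = 110/13 hours.
Total time = 16 + 110/13 = 318/13 hours.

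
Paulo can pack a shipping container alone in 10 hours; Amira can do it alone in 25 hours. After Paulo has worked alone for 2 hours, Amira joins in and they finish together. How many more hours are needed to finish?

In 2 hours Paulo does 2/10 = 1/5 of the job, leaving 4/5.
Paulo and Amira together work at 7/50 per hour, so finishing takes 4/5 ÷ 7/50 = 40/7 hours.

40/7 hours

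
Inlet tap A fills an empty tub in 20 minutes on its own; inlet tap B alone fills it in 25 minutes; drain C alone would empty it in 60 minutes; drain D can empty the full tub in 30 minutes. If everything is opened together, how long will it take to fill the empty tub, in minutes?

Net rate = 1/20 + 1/25 − 1/60 − 1/30 = (15 + 12 − 5 − 10)/300 = 12/300 = 1/25 per minute.
Filling time = 1 ÷ (1/25) = 25 minutes.

25 minutes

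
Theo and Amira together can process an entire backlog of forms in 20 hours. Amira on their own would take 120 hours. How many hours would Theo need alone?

Combined rate is 1/20 per hour.
Known contribution: 1/120 per hour.
So Theo's rate is 1/20 − 1/120 = 1/24, meaning 24 hours alone.

24 hours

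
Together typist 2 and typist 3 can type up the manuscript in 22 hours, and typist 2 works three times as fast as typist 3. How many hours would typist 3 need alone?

Let typist 3's rate be r; then typist 2's rate is 3r, so together (3 + 1)r = 4r = 1/22.
Thus r = 1/88 per hour.
Typist 3 alone: 88 hours; typist 2 alone: 88/3 hours.

88 hours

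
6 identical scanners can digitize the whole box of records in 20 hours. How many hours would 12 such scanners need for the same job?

10 hours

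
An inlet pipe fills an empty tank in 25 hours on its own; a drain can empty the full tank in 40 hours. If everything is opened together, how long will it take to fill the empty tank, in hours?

Net rate = 1/25 − 1/40 = (8 − 5)/200 = 3/200 per hour.
Filling time = 1 ÷ (3/200) = 200/3 hours.

200/3 hours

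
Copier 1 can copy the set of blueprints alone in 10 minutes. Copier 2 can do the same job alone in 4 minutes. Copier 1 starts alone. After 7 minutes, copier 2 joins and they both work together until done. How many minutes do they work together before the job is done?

6/7 minutes

In the first 7 minutes copier 1 alone does 7/10 of the job, leaving 3/10.
Once everyone is working, combined rate: 1/10 + 1/4 = (2 + 5)/20 = 7/20 per minute.
Remaining 3/10 at 7/20 per minute takes 6/7 minutes.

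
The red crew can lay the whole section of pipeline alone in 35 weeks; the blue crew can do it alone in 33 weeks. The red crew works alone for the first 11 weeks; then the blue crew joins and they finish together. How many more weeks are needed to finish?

198/17 weeks

In 11 weeks the red crew does 11/35 of the job, leaving 24/35.
The red crew and the blue crew together work at 68/1155 per week, so finishing takes 24/35 ÷ 68/1155 = 198/17 weeks.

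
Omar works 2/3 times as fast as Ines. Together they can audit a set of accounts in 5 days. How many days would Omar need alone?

Let Ines's rate be r; then Omar's rate is (2/3)r, so together (2/3 + 1)r = (5/3)r = 1/5.
Thus r = 3/25 per day.
Ines alone: 25/3 days; Omar alone: 25/2 days.

25/2 days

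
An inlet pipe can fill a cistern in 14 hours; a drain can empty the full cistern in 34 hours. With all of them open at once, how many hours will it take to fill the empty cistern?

119/5 hours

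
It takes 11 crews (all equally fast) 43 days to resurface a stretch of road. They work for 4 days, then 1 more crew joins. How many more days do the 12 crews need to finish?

One crew does 1/473 of the job per day.
After 4 days with 11 crews, 4/43 is done (39/43 left).
With 12 crews the rate is 12/473, so the rest takes 39/43 ÷ 12/473 = 143/4 days.

143/4 days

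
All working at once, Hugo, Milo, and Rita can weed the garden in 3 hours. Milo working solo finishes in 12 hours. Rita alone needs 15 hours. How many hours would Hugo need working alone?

60/11 hours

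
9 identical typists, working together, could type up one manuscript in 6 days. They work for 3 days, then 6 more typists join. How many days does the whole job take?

24/5 days

One typist does 1/54 of the job per day.
After 3 days with 9 typists, 1/2 is done (1/2 left).
With 15 typists the rate is 15/54 = 5/18, so the rest takes 1/2 ÷ 5/18 = 9/5 days.
Total = 3 + 9/5 = 24/5 days.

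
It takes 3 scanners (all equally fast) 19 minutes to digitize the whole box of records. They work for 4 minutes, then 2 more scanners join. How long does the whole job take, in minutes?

One scanner does 1/57 of the job per minute.
After 4 minutes with 3 scanners, 4/19 is done (15/19 left).
With 5 scanners the rate is 5/57, so the rest takes 15/19 ÷ 5/57 = 9 minutes.
Total = 4 + 9 = 13 minutes.

13 minutes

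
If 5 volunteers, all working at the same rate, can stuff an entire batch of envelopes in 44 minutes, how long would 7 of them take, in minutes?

220/7 minutes

Total work is 5·44 = 220 volunteer-minutes.
With 7 volunteers: 220/7 minutes.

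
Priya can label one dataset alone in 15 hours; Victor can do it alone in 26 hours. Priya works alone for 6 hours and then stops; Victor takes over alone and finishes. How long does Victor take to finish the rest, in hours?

In 6 hours Priya does 6/15 = 2/5 of the job, leaving 3/5.
Victor works at 1/26 per hour, so finishing takes 3/5 ÷ 1/26 = 78/5 hours.

78/5 hours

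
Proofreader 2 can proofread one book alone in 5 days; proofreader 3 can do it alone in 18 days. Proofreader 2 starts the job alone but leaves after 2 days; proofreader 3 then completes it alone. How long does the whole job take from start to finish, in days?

64/5 days

In 2 days proofreader 2 does 2/5 of the job, leaving 3/5.
Proofreader 3 works at 1/18 per day, so finishing takes 3/5 ÷ 1/18 = 54/5 days.
Total time = 2 + 54/5 = 64/5 days.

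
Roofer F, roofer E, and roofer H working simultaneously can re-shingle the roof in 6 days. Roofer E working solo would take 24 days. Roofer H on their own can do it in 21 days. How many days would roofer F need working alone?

168/13 days

Combined rate is 1/6 per day.
Known contribution: 1/24 + 1/21 = (7 + 8)/168 = 15/168 = 5/56 per day.
So roofer F's rate is 1/6 − 5/56 = 13/168, meaning 168/13 days alone.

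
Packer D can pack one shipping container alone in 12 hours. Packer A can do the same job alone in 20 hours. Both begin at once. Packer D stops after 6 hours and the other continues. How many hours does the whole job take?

10 hours

In the first 6 hours the combined rate is 2/15, so 4/5 of the job is done, leaving 1/5.
After Packer D leaves the rate is 1/20 per hour; the remaining 1/5 takes 4 hours.
Total = 6 + 4 = 10 hours.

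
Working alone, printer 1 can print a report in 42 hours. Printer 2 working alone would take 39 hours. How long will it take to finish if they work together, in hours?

182/9 hours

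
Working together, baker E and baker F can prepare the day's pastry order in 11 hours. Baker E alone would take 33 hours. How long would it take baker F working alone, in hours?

33/2 hours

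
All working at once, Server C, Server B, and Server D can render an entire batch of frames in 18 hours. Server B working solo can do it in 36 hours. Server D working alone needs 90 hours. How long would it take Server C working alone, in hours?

60 hours

Combined rate is 1/18 per hour.
Known contribution: 1/36 + 1/90 = (5 + 2)/180 = 7/180 per hour.
So Server C's rate is 1/18 − 7/180 = 1/60, meaning 60 hours alone.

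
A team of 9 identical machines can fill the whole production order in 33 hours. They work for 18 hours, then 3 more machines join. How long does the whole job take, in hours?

One machine does 1/297 of the job per hour.
After 18 hours with 9 machines, 6/11 is done (5/11 left).
With 12 machines the rate is 12/297 = 4/99, so the rest takes 5/11 ÷ 4/99 = 45/4 hours.
Total = 18 + 45/4 = 117/4 hours.

117/4 hours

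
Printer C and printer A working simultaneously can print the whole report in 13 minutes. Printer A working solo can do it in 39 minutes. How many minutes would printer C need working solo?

39/2 minutes

Combined rate is 1/13 per minute.
Known contribution: 1/39 per minute.
So printer C's rate is 1/13 − 1/39 = 2/39, meaning 39/2 minutes alone.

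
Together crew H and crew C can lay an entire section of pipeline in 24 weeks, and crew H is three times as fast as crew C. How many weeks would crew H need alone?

32 weeks

Let crew C's rate be r; then crew H's rate is 3r, so together (3 + 1)r = 4r = 1/24.
Thus r = 1/96 per week.
Crew C alone: 96 weeks; crew H alone: 32 weeks.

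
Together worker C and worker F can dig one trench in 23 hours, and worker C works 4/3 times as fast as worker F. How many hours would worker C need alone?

161/4 hours

Let worker F's rate be r; then worker C's rate is (4/3)r, so together (4/3 + 1)r = (7/3)r = 1/23.
Thus r = 3/161 per hour.
Worker F alone: 161/3 hours; worker C alone: 161/4 hours.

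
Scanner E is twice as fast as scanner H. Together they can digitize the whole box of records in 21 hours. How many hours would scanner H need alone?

Let scanner H's rate be r; then scanner E's rate is 2r, so together (2 + 1)r = 3r = 1/21.
Thus r = 1/63 per hour.
Scanner H alone: 63 hours; scanner E alone: 63/2 hours.

63 hours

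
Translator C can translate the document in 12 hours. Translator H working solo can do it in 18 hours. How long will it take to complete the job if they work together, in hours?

36/5 hours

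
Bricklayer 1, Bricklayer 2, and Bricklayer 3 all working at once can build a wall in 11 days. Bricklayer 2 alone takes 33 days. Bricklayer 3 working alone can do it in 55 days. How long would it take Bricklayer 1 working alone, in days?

165/7 days

Combined rate is 1/11 per day.
Known contribution: 1/33 + 1/55 = (5 + 3)/165 = 8/165 per day.
So Bricklayer 1's rate is 1/11 − 8/165 = 7/165, meaning 165/7 days alone.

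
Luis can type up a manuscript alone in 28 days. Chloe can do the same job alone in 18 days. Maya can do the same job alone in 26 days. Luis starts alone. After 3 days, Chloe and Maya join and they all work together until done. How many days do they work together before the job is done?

117/17 days

In the first 3 days Luis alone does 3/28 of the job, leaving 25/28.
Once everyone is working, combined rate: 1/28 + 1/18 + 1/26 = (117 + 182 + 126)/3276 = 425/3276 per day.
Remaining 25/28 at 425/3276 per day takes 117/17 days.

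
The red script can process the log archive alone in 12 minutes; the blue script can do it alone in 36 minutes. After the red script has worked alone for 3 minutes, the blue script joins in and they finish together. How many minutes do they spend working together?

27/4 minutes

In 3 minutes the red script does 3/12 = 1/4 of the job, leaving 3/4.
The red script and the blue script together work at 1/9 per minute, so finishing takes 3/4 ÷ 1/9 = 27/4 minutes.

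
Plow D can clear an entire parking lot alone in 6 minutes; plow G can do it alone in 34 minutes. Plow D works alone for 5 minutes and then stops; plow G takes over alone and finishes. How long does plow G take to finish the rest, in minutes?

17/3 minutes

In 5 minutes plow D does 5/6 of the job, leaving 1/6.
Plow G works at 1/34 per minute, so finishing takes 1/6 ÷ 1/34 = 17/3 minutes.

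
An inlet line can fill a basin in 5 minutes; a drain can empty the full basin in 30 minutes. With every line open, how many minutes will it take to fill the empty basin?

6 minutes

Net rate = 1/5 − 1/30 = (6 − 1)/30 = 5/30 = 1/6 per minute.
Filling time = 1 ÷ (1/6) = 6 minutes.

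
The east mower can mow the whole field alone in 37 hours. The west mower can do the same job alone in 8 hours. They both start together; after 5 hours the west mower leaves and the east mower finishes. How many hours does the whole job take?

111/8 hours

In the first 5 hours the combined rate is 45/296, so 225/296 of the job is done, leaving 71/296.
After the west mower leaves the rate is 1/37 per hour; the remaining 71/296 takes 71/8 hours.
Total = 5 + 71/8 = 111/8 hours.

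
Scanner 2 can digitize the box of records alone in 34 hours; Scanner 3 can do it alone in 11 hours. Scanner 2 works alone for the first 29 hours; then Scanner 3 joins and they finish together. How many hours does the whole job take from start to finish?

272/9 hours

In 29 hours Scanner 2 does 29/34 of the job, leaving 5/34.
Scanner 2 and Scanner 3 together work at 45/374 per hour, so finishing takes 5/34 ÷ 45/374 = 11/9 hours.
Total time = 29 + 11/9 = 272/9 hours.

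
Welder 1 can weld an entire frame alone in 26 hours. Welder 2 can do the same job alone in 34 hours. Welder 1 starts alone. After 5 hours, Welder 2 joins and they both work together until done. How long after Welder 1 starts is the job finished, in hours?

In the first 5 hours Welder 1 alone does 5/26 of the job, leaving 21/26.
Once everyone is working, combined rate: 1/26 + 1/34 = (17 + 13)/442 = 30/442 = 15/221 per hour.
Remaining 21/26 at 15/221 per hour takes 119/10 hours.
Total from the start = 5 + 119/10 = 169/10 hours.

169/10 hours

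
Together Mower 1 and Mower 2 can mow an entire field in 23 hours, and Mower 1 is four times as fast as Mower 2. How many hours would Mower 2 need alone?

115 hours

Let Mower 2's rate be r; then Mower 1's rate is 4r, so together (4 + 1)r = 5r = 1/23.
Thus r = 1/115 per hour.
Mower 2 alone: 115 hours; Mower 1 alone: 115/4 hours.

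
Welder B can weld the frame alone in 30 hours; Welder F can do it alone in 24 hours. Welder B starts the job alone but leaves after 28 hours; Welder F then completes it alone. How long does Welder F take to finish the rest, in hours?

In 28 hours Welder B does 28/30 = 14/15 of the job, leaving 1/15.
Welder F works at 1/24 per hour, so finishing takes 1/15 ÷ 1/24 = 8/5 hours.

8/5 hours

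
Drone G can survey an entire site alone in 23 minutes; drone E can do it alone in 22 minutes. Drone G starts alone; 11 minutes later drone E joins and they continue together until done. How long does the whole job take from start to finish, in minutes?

In 11 minutes drone G does 11/23 of the job, leaving 12/23.
Drone G and drone E together work at 45/506 per minute, so finishing takes 12/23 ÷ 45/506 = 88/15 minutes.
Total time = 11 + 88/15 = 253/15 minutes.

253/15 minutes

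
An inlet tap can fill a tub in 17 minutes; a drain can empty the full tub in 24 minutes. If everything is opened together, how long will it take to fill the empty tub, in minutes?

Net rate = 1/17 − 1/24 = (24 − 17)/408 = 7/408 per minute.
Filling time = 1 ÷ (7/408) = 408/7 minutes.

408/7 minutes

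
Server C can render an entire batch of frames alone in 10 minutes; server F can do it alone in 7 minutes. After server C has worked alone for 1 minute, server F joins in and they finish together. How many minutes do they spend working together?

63/17 minutes

In 1 minute server C does 1/10 of the job, leaving 9/10.
Server C and server F together work at 17/70 per minute, so finishing takes 9/10 ÷ 17/70 = 63/17 minutes.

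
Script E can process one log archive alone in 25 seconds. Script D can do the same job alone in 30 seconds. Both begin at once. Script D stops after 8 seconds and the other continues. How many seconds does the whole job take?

55/3 seconds

In the first 8 seconds the combined rate is 11/150, so 44/75 of the job is done, leaving 31/75.
After Script D leaves the rate is 1/25 per second; the remaining 31/75 takes 31/3 seconds.
Total = 8 + 31/3 = 55/3 seconds.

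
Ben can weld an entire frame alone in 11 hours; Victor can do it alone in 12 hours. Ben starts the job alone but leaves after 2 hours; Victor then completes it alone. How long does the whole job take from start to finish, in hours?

In 2 hours Ben does 2/11 of the job, leaving 9/11.
Victor works at 1/12 per hour, so finishing takes 9/11 ÷ 1/12 = 108/11 hours.
Total time = 2 + 108/11 = 130/11 hours.

130/11 hours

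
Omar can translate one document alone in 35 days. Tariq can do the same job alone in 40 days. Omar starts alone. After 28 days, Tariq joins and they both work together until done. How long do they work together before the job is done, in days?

56/15 days

In the first 28 days Omar alone does 28/35 = 4/5 of the job, leaving 1/5.
Once everyone is working, combined rate: 1/35 + 1/40 = (8 + 7)/280 = 15/280 = 3/56 per day.
Remaining 1/5 at 3/56 per day takes 56/15 days.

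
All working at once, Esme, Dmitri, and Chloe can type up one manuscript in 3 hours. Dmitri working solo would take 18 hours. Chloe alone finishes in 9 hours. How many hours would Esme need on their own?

6 hours

Combined rate is 1/3 per hour.
Known contribution: 1/18 + 1/9 = (1 + 2)/18 = 3/18 = 1/6 per hour.
So Esme's rate is 1/3 − 1/6 = 1/6, meaning 6 hours alone.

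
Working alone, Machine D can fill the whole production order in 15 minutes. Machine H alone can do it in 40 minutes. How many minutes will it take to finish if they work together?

Combined rate: 1/15 + 1/40 = (8 + 3)/120 = 11/120 per minute.
Time = 1 ÷ (11/120) = 120/11 minutes.

120/11 minutes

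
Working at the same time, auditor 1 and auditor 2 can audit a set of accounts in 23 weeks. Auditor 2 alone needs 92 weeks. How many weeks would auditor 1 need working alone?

Combined rate is 1/23 per week.
Known contribution: 1/92 per week.
So auditor 1's rate is 1/23 − 1/92 = 3/92, meaning 92/3 weeks alone.

92/3 weeks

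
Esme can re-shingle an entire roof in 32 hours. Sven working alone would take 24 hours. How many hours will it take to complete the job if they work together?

Combined rate: 1/32 + 1/24 = (3 + 4)/96 = 7/96 per hour.
Time = 1 ÷ (7/96) = 96/7 hours.

96/7 hours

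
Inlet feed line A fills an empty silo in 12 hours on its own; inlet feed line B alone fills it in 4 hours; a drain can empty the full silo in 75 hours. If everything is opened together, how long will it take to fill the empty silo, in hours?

25/8 hours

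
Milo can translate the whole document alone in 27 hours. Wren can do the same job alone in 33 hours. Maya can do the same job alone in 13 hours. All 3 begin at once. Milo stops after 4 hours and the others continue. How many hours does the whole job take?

143/18 hours

In the first 4 hours the combined rate is 557/3861, so 2228/3861 of the job is done, leaving 1633/3861.
After Milo leaves the rate is 46/429 per hour; the remaining 1633/3861 takes 71/18 hours.
Total = 4 + 71/18 = 143/18 hours.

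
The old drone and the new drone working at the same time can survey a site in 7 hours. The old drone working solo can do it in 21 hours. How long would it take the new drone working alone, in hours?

21/2 hours

Combined rate is 1/7 per hour.
Known contribution: 1/21 per hour.
So the new drone's rate is 1/7 − 1/21 = 2/21, meaning 21/2 hours alone.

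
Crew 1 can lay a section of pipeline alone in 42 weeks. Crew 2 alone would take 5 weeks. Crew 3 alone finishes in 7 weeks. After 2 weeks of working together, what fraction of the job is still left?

Combined rate: 1/42 + 1/5 + 1/7 = (5 + 42 + 30)/210 = 77/210 = 11/30 per week.
In 2 weeks they complete 2·11/30 = 11/15 of the job.
So 4/15 remains.

4/15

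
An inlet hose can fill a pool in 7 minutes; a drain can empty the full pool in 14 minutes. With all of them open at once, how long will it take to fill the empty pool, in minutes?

14 minutes

Net rate = 1/7 − 1/14 = (2 − 1)/14 = 1/14 per minute.
Filling time = 1 ÷ (1/14) = 14 minutes.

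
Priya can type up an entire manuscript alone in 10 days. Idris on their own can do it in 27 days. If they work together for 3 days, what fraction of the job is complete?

Combined rate: 1/10 + 1/27 = (27 + 10)/270 = 37/270 per day.
In 3 days they complete 3·37/270 = 37/90 of the job.

37/90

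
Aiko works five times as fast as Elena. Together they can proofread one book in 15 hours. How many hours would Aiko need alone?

Let Elena's rate be r; then Aiko's rate is 5r, so together (5 + 1)r = 6r = 1/15.
Thus r = 1/90 per hour.
Elena alone: 90 hours; Aiko alone: 18 hours.

18 hours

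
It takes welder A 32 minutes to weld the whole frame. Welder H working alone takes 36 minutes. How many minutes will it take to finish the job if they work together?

288/17 minutes

Combined rate: 1/32 + 1/36 = (9 + 8)/288 = 17/288 per minute.
Time = 1 ÷ (17/288) = 288/17 minutes.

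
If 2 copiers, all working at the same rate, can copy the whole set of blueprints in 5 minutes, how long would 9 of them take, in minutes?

Total work is 2·5 = 10 copier-minutes.
With 9 copiers: 10/9 minutes.

10/9 minutes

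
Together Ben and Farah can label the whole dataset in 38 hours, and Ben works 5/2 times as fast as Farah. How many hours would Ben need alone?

Let Farah's rate be r; then Ben's rate is (5/2)r, so together (5/2 + 1)r = (7/2)r = 1/38.
Thus r = 1/133 per hour.
Farah alone: 133 hours; Ben alone: 266/5 hours.

266/5 hours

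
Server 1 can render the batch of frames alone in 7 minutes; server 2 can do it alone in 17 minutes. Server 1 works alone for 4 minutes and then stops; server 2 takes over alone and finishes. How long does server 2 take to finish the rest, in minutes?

In 4 minutes server 1 does 4/7 of the job, leaving 3/7.
Server 2 works at 1/17 per minute, so finishing takes 3/7 ÷ 1/17 = 51/7 minutes.

51/7 minutes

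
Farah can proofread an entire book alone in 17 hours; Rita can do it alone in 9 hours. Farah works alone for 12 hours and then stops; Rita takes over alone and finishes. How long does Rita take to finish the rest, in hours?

45/17 hours

In 12 hours Farah does 12/17 of the job, leaving 5/17.
Rita works at 1/9 per hour, so finishing takes 5/17 ÷ 1/9 = 45/17 hours.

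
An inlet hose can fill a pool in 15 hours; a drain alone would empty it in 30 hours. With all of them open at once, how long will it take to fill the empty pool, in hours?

30 hours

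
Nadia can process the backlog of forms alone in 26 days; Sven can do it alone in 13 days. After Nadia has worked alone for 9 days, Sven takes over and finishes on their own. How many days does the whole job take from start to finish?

In 9 days Nadia does 9/26 of the job, leaving 17/26.
Sven works at 1/13 per day, so finishing takes 17/26 ÷ 1/13 = 17/2 days.
Total time = 9 + 17/2 = 35/2 days.

35/2 days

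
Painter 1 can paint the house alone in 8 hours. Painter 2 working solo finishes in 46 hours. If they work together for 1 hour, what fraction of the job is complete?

27/184

Combined rate: 1/8 + 1/46 = (23 + 4)/184 = 27/184 per hour.
In 1 hour they complete 1·27/184 = 27/184 of the job.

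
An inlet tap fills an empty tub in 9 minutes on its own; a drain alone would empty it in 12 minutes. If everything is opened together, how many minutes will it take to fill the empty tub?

Net rate = 1/9 − 1/12 = (4 − 3)/36 = 1/36 per minute.
Filling time = 1 ÷ (1/36) = 36 minutes.

36 minutes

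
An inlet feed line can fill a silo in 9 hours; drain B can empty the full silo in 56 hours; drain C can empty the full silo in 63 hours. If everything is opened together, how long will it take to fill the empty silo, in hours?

Net rate = 1/9 − 1/56 − 1/63 = (56 − 9 − 8)/504 = 39/504 = 13/168 per hour.
Filling time = 1 ÷ (13/168) = 168/13 hours.

168/13 hours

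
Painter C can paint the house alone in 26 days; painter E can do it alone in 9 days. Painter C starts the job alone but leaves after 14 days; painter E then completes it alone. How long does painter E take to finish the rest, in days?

In 14 days painter C does 14/26 = 7/13 of the job, leaving 6/13.
Painter E works at 1/9 per day, so finishing takes 6/13 ÷ 1/9 = 54/13 days.

54/13 days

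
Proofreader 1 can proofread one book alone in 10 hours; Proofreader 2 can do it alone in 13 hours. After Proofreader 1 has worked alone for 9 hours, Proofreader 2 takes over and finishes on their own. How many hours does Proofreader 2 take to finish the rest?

13/10 hours

In 9 hours Proofreader 1 does 9/10 of the job, leaving 1/10.
Proofreader 2 works at 1/13 per hour, so finishing takes 1/10 ÷ 1/13 = 13/10 hours.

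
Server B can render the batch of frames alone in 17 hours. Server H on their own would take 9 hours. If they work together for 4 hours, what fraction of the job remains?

49/153

Combined rate: 1/17 + 1/9 = (9 + 17)/153 = 26/153 per hour.
In 4 hours they complete 4·26/153 = 104/153 of the job.
So 49/153 remains.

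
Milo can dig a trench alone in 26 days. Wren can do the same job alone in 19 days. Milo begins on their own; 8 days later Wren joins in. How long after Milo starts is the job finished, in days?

In the first 8 days Milo alone does 8/26 = 4/13 of the job, leaving 9/13.
Once everyone is working, combined rate: 1/26 + 1/19 = (19 + 26)/494 = 45/494 per day.
Remaining 9/13 at 45/494 per day takes 38/5 days.
Total from the start = 8 + 38/5 = 78/5 days.

78/5 days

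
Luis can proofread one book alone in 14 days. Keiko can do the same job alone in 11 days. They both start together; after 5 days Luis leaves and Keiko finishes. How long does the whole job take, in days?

99/14 days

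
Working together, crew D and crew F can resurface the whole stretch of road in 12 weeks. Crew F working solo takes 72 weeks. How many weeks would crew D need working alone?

Combined rate is 1/12 per week.
Known contribution: 1/72 per week.
So crew D's rate is 1/12 − 1/72 = 5/72, meaning 72/5 weeks alone.

72/5 weeks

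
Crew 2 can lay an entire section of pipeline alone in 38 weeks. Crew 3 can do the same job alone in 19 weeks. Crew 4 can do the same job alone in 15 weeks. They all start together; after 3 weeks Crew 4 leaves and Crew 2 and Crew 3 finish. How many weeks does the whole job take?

In the first 3 weeks the combined rate is 83/570, so 83/190 of the job is done, leaving 107/190.
After Crew 4 leaves the rate is 3/38 per week; the remaining 107/190 takes 107/15 weeks.
Total = 3 + 107/15 = 152/15 weeks.

152/15 weeks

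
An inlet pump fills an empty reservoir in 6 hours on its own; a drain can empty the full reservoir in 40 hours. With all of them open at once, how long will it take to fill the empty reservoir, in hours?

Net rate = 1/6 − 1/40 = (20 − 3)/120 = 17/120 per hour.
Filling time = 1 ÷ (17/120) = 120/17 hours.

120/17 hours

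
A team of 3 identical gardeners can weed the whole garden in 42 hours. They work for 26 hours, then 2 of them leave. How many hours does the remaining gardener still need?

One gardener does 1/126 of the job per hour.
After 26 hours with 3 gardeners, 13/21 is done (8/21 left).
With 1 gardener the rate is 1/126, so the rest takes 8/21 ÷ 1/126 = 48 hours.

48 hours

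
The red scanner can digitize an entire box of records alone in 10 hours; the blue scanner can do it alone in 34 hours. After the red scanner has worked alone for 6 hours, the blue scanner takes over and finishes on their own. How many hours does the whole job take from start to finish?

In 6 hours the red scanner does 6/10 = 3/5 of the job, leaving 2/5.
The blue scanner works at 1/34 per hour, so finishing takes 2/5 ÷ 1/34 = 68/5 hours.
Total time = 6 + 68/5 = 98/5 hours.

98/5 hours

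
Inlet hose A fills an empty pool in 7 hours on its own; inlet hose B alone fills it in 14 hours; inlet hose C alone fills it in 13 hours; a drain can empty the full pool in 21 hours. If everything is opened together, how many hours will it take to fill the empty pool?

78/19 hours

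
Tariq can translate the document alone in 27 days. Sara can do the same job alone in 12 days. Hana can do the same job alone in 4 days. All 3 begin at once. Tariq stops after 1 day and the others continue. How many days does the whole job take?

In the first 1 day the combined rate is 10/27, so 10/27 of the job is done, leaving 17/27.
After Tariq leaves the rate is 1/3 per day; the remaining 17/27 takes 17/9 days.
Total = 1 + 17/9 = 26/9 days.

26/9 days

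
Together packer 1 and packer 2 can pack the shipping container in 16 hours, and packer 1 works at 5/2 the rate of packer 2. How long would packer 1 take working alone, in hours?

112/5 hours

Let packer 2's rate be r; then packer 1's rate is (5/2)r, so together (5/2 + 1)r = (7/2)r = 1/16.
Thus r = 1/56 per hour.
Packer 2 alone: 56 hours; packer 1 alone: 112/5 hours.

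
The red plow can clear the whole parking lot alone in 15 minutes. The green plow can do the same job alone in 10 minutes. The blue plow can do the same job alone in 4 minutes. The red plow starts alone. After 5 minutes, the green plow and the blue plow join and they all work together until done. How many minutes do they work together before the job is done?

8/5 minutes

In the first 5 minutes the red plow alone does 5/15 = 1/3 of the job, leaving 2/3.
Once everyone is working, combined rate: 1/15 + 1/10 + 1/4 = (4 + 6 + 15)/60 = 25/60 = 5/12 per minute.
Remaining 2/3 at 5/12 per minute takes 8/5 minutes.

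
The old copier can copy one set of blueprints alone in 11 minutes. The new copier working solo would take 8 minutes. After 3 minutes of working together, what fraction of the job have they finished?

Combined rate: 1/11 + 1/8 = (8 + 11)/88 = 19/88 per minute.
In 3 minutes they complete 3·19/88 = 57/88 of the job.

57/88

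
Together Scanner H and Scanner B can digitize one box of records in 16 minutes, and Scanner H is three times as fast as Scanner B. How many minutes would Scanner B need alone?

Let Scanner B's rate be r; then Scanner H's rate is 3r, so together (3 + 1)r = 4r = 1/16.
Thus r = 1/64 per minute.
Scanner B alone: 64 minutes; Scanner H alone: 64/3 minutes.

64 minutes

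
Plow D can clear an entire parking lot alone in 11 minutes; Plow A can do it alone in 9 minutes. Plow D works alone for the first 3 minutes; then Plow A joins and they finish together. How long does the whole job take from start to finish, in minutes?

In 3 minutes Plow D does 3/11 of the job, leaving 8/11.
Plow D and Plow A together work at 20/99 per minute, so finishing takes 8/11 ÷ 20/99 = 18/5 minutes.
Total time = 3 + 18/5 = 33/5 minutes.

33/5 minutes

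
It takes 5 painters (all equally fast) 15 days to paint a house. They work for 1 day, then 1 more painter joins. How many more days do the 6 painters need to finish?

One painter does 1/75 of the job per day.
After 1 day with 5 painters, 1/15 is done (14/15 left).
With 6 painters the rate is 6/75 = 2/25, so the rest takes 14/15 ÷ 2/25 = 35/3 days.

35/3 days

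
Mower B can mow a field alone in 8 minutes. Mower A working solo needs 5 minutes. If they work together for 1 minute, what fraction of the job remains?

Combined rate: 1/8 + 1/5 = (5 + 8)/40 = 13/40 per minute.
In 1 minute they complete 1·13/40 = 13/40 of the job.
So 27/40 remains.

27/40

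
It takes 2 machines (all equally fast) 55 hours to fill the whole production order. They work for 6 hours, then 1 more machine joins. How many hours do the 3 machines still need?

98/3 hours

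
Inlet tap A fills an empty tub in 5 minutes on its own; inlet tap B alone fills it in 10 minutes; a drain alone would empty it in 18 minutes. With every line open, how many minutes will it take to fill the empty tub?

Net rate = 1/5 + 1/10 − 1/18 = (18 + 9 − 5)/90 = 22/90 = 11/45 per minute.
Filling time = 1 ÷ (11/45) = 45/11 minutes.

45/11 minutes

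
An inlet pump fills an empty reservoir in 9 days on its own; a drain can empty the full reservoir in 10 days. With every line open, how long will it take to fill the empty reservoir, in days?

90 days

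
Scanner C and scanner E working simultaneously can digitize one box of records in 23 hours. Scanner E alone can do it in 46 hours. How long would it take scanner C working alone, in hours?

Combined rate is 1/23 per hour.
Known contribution: 1/46 per hour.
So scanner C's rate is 1/23 − 1/46 = 1/46, meaning 46 hours alone.

46 hours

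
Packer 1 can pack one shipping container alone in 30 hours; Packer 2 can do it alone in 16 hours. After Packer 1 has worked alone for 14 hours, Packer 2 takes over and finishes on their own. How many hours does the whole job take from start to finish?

In 14 hours Packer 1 does 14/30 = 7/15 of the job, leaving 8/15.
Packer 2 works at 1/16 per hour, so finishing takes 8/15 ÷ 1/16 = 128/15 hours.
Total time = 14 + 128/15 = 338/15 hours.

338/15 hours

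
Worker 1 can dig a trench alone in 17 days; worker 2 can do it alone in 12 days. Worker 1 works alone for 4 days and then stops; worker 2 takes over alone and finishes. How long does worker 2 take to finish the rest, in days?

In 4 days worker 1 does 4/17 of the job, leaving 13/17.
Worker 2 works at 1/12 per day, so finishing takes 13/17 ÷ 1/12 = 156/17 days.

156/17 days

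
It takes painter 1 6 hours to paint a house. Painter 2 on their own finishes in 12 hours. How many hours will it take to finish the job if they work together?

4 hours

Combined rate: 1/6 + 1/12 = (2 + 1)/12 = 3/12 = 1/4 per hour.
Time = 1 ÷ (1/4) = 4 hours.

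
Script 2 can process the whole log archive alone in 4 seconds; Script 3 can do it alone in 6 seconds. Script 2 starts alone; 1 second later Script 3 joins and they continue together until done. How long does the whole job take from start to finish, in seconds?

14/5 seconds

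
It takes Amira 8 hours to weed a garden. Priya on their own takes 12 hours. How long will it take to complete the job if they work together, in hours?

24/5 hours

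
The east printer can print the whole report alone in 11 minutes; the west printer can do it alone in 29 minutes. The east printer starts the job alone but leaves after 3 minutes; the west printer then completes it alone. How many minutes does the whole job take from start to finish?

265/11 minutes

In 3 minutes the east printer does 3/11 of the job, leaving 8/11.
The west printer works at 1/29 per minute, so finishing takes 8/11 ÷ 1/29 = 232/11 minutes.
Total time = 3 + 232/11 = 265/11 minutes.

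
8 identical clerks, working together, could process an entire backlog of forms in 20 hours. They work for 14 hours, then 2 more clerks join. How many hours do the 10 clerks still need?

24/5 hours

One clerk does 1/160 of the job per hour.
After 14 hours with 8 clerks, 7/10 is done (3/10 left).
With 10 clerks the rate is 10/160 = 1/16, so the rest takes 3/10 ÷ 1/16 = 24/5 hours.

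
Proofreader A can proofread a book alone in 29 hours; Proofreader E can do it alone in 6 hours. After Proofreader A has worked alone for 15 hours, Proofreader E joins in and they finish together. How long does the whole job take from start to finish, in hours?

In 15 hours Proofreader A does 15/29 of the job, leaving 14/29.
Proofreader A and Proofreader E together work at 35/174 per hour, so finishing takes 14/29 ÷ 35/174 = 12/5 hours.
Total time = 15 + 12/5 = 87/5 hours.

87/5 hours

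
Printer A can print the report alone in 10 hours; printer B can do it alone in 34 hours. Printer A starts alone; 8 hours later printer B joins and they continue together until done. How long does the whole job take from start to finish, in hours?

In 8 hours printer A does 8/10 = 4/5 of the job, leaving 1/5.
Printer A and printer B together work at 11/85 per hour, so finishing takes 1/5 ÷ 11/85 = 17/11 hours.
Total time = 8 + 17/11 = 105/11 hours.

105/11 hours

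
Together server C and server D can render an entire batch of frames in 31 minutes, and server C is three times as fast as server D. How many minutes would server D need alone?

Let server D's rate be r; then server C's rate is 3r, so together (3 + 1)r = 4r = 1/31.
Thus r = 1/124 per minute.
Server D alone: 124 minutes; server C alone: 124/3 minutes.

124 minutes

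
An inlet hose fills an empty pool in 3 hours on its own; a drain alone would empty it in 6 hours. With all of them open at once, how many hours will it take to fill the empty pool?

Net rate = 1/3 − 1/6 = (2 − 1)/6 = 1/6 per hour.
Filling time = 1 ÷ (1/6) = 6 hours.

6 hours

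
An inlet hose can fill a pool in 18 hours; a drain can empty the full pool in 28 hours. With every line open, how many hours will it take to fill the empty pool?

Net rate = 1/18 − 1/28 = (14 − 9)/252 = 5/252 per hour.
Filling time = 1 ÷ (5/252) = 252/5 hours.

252/5 hours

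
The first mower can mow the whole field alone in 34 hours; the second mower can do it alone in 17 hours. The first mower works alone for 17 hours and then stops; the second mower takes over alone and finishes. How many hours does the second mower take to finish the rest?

17/2 hours

In 17 hours the first mower does 17/34 = 1/2 of the job, leaving 1/2.
The second mower works at 1/17 per hour, so finishing takes 1/2 ÷ 1/17 = 17/2 hours.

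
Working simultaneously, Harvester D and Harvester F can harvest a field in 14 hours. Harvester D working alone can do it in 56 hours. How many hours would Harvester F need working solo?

Combined rate is 1/14 per hour.
Known contribution: 1/56 per hour.
So Harvester F's rate is 1/14 − 1/56 = 3/56, meaning 56/3 hours alone.

56/3 hours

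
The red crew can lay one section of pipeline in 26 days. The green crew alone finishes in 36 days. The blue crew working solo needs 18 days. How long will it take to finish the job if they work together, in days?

156/19 days

Combined rate: 1/26 + 1/36 + 1/18 = (18 + 13 + 26)/468 = 57/468 = 19/156 per day.
Time = 1 ÷ (19/156) = 156/19 days.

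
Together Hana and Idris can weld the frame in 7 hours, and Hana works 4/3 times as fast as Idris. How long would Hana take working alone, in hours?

Let Idris's rate be r; then Hana's rate is (4/3)r, so together (4/3 + 1)r = (7/3)r = 1/7.
Thus r = 3/49 per hour.
Idris alone: 49/3 hours; Hana alone: 49/4 hours.

49/4 hours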